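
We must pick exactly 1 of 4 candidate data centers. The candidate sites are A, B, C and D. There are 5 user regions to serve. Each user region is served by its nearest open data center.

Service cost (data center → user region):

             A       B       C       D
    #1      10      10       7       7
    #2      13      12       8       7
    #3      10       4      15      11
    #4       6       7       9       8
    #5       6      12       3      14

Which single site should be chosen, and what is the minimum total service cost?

With exactly 1 open, each user region uses its cheapest among the chosen.
{C}: #1→C 7, #2→C 8, #3→C 15, #4→C 9, #5→C 3. Service cost 42.
{A}: service cost 45
{B}: service cost 45
Among all 4 size-1 choices, {C} is lowest.

Choose C only; total service cost 42.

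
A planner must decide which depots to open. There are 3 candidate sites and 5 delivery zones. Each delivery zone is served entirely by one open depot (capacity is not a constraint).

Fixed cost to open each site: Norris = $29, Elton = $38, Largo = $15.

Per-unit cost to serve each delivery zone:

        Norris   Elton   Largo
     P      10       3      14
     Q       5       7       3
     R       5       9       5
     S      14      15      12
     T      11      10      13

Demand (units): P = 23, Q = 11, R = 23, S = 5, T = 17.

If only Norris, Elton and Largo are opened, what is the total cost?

Total cost: 529

Each delivery zone is assigned to its cheapest site among the open ones.
{Norris, Elton, Largo}: P→Elton 3·23=69, Q→Largo 3·11=33, R→Norris 5·23=115, S→Largo 12·5=60, T→Elton 10·17=170. Service 447; fixed 82; total 529.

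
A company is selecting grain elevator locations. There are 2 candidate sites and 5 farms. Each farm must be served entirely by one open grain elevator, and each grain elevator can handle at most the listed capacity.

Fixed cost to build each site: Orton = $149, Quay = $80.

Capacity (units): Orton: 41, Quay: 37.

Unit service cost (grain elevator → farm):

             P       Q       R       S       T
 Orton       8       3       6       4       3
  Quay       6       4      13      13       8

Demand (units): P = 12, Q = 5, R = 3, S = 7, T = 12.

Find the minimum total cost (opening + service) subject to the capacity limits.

Open {Orton}: P→Orton 8·12=96, Q→Orton 3·5=15, R→Orton 6·3=18, S→Orton 4·7=28, T→Orton 3·12=36.
Loads: Orton carries 39/41. Service 193; fixed 149; total 342.
Next best feasible plan costs 398.

Minimum total cost: 342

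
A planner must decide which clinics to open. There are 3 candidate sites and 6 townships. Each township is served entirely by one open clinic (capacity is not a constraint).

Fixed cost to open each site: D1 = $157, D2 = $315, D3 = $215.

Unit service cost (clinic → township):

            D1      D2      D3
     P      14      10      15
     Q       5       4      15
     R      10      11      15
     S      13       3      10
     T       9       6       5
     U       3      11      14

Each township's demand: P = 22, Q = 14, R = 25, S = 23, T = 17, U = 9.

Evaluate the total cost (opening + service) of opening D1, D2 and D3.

Total cost: 1394

Each township is assigned to its cheapest site among the open ones.
{D1, D2, D3}: P→D2 10·22=220, Q→D2 4·14=56, R→D1 10·25=250, S→D2 3·23=69, T→D3 5·17=85, U→D1 3·9=27. Service 707; fixed 687; total 1394.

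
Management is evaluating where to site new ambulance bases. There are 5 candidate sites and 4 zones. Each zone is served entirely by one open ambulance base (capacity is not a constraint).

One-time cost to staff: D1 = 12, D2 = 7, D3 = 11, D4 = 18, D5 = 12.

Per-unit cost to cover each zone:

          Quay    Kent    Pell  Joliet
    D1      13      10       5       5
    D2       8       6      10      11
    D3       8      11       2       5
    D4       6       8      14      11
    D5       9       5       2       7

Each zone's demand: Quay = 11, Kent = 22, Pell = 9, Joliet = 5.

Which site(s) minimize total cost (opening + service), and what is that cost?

Open D4 and D5; minimum total cost 259.

For any fixed open set, each zone goes to its cheapest open site; total = fixed + service.
{D4, D5}: Quay→D4 6·11=66, Kent→D5 5·22=110, Pell→D5 2·9=18, Joliet→D5 7·5=35. Service 229; fixed 30; total 259.
{D3, D4, D5}: Quay→D4 6·11=66, Kent→D5 5·22=110, Pell→D3 2·9=18, Joliet→D3 5·5=25. Service 219; fixed 41; total 260.
{D1, D4, D5}: service 219 + fixed 42 = 261
{D1, D2, D3, D4, D5}: Quay→D4 6·11=66, Kent→D5 5·22=110, Pell→D3 2·9=18, Joliet→D1 5·5=25. Service 219; fixed 60; total 279.
No other subset beats 259.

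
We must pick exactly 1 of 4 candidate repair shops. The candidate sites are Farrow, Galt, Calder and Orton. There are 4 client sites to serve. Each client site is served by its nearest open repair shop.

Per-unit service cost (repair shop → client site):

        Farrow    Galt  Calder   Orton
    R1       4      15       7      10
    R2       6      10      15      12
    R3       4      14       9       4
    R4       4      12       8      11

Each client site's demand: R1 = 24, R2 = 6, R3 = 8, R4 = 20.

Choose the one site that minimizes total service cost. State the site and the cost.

With exactly 1 open, each client site uses its cheapest among the chosen.
{Farrow}: R1→Farrow 4·24=96, R2→Farrow 6·6=36, R3→Farrow 4·8=32, R4→Farrow 4·20=80. Service cost 244.
{Calder}: service cost 490
{Orton}: service cost 564
Among all 4 size-1 choices, {Farrow} is lowest.

Choose Farrow only; total service cost 244.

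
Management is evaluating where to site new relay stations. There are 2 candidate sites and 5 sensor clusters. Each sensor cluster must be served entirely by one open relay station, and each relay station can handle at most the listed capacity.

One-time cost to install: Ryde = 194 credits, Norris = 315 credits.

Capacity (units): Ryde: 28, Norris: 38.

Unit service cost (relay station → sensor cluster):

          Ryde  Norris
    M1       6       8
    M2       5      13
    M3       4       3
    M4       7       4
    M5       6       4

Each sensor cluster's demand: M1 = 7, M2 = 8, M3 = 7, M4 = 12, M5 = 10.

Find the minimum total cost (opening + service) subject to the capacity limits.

Open {Ryde, Norris}: M1→Ryde 6·7=42, M2→Ryde 5·8=40, M3→Norris 3·7=21, M4→Norris 4·12=48, M5→Norris 4·10=40.
Loads: Ryde carries 15/28, Norris carries 29/38. Service 191; fixed 509; total 700.
Next best feasible plan costs 707.

Minimum total cost: 700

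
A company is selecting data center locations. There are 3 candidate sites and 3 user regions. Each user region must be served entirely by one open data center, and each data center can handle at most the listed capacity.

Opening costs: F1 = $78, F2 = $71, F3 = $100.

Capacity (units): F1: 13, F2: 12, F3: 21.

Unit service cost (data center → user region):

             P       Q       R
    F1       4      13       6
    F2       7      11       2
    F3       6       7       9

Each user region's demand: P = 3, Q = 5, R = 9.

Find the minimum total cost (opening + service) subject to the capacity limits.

Minimum total cost: 234

Open {F3}: P→F3 6·3=18, Q→F3 7·5=35, R→F3 9·9=81.
Loads: F3 carries 17/21. Service 134; fixed 100; total 234.
Next best feasible plan costs 242.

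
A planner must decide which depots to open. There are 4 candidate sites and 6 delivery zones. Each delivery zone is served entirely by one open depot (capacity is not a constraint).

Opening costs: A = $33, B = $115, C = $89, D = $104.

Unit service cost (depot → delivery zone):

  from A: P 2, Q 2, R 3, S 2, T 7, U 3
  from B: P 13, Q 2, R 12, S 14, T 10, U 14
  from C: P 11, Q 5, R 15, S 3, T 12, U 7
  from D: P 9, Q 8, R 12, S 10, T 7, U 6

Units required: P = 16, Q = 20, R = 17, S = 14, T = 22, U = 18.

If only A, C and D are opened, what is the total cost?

Each delivery zone is assigned to its cheapest site among the open ones.
{A, C, D}: P→A 2·16=32, Q→A 2·20=40, R→A 3·17=51, S→A 2·14=28, T→A 7·22=154, U→A 3·18=54. Service 359; fixed 226; total 585.

Total cost: 585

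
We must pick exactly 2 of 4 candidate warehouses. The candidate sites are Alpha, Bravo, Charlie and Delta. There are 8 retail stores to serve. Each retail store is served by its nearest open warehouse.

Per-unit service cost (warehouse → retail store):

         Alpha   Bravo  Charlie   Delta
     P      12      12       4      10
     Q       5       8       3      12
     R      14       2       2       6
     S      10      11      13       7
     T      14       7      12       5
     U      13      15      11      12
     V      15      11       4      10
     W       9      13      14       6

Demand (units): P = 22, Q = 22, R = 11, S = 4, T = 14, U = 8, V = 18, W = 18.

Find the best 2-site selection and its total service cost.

With exactly 2 open, each retail store uses its cheapest among the chosen.
{Charlie, Delta}: P→Charlie 4·22=88, Q→Charlie 3·22=66, R→Charlie 2·11=22, S→Delta 7·4=28, T→Delta 5·14=70, U→Charlie 11·8=88, V→Charlie 4·18=72, W→Delta 6·18=108. Service cost 542.
{Alpha, Charlie}: service cost 706
{Bravo, Charlie}: service cost 712
Among all 6 size-2 choices, {Charlie, Delta} is lowest.

Choose Charlie and Delta; total service cost 542.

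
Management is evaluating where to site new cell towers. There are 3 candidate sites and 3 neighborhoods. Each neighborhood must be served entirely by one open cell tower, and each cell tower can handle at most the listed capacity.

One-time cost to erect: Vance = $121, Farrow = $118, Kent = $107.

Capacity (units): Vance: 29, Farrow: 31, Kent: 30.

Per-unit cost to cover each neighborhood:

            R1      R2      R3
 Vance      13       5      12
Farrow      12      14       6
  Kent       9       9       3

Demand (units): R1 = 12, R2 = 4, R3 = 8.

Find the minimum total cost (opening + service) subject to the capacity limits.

Minimum total cost: 275

Open {Kent}: R1→Kent 9·12=108, R2→Kent 9·4=36, R3→Kent 3·8=24.
Loads: Kent carries 24/30. Service 168; fixed 107; total 275.
Next best feasible plan costs 366.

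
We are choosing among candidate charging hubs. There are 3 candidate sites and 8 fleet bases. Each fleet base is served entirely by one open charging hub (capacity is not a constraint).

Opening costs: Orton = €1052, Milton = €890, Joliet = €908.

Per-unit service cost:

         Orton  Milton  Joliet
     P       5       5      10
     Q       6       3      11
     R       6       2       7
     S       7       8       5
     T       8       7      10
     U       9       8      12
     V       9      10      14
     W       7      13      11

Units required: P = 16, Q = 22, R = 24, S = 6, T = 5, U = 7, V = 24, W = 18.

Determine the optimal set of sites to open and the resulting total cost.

Open Milton only; minimum total cost 1697.

For any fixed open set, each fleet base goes to its cheapest open site; total = fixed + service.
{Milton}: P→Milton 5·16=80, Q→Milton 3·22=66, R→Milton 2·24=48, S→Milton 8·6=48, T→Milton 7·5=35, U→Milton 8·7=56, V→Milton 10·24=240, W→Milton 13·18=234. Service 807; fixed 890; total 1697.
{Orton}: P→Orton 5·16=80, Q→Orton 6·22=132, R→Orton 6·24=144, S→Orton 7·6=42, T→Orton 8·5=40, U→Orton 9·7=63, V→Orton 9·24=216, W→Orton 7·18=126. Service 843; fixed 1052; total 1895.
{Joliet}: service 1268 + fixed 908 = 2176
{Orton, Milton, Joliet}: service 657 + fixed 2850 = 3507
No other subset beats 1697.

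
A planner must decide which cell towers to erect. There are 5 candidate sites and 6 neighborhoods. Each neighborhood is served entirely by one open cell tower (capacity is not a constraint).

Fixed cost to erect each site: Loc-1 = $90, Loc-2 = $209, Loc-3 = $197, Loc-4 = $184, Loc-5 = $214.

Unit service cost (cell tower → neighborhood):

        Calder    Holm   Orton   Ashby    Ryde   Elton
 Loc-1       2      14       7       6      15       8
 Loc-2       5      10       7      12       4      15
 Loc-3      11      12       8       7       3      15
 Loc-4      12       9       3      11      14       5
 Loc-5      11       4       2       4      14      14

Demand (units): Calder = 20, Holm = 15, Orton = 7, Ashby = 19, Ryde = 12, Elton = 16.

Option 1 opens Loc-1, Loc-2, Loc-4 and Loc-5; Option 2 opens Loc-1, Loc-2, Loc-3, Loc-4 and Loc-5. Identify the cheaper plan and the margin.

Option 1: {Loc-1, Loc-2, Loc-4, Loc-5}: Calder→Loc-1 2·20=40, Holm→Loc-5 4·15=60, Orton→Loc-5 2·7=14, Ashby→Loc-5 4·19=76, Ryde→Loc-2 4·12=48, Elton→Loc-4 5·16=80. Service 318; fixed 697; total 1015.
Option 2: {Loc-1, Loc-2, Loc-3, Loc-4, Loc-5}: Calder→Loc-1 2·20=40, Holm→Loc-5 4·15=60, Orton→Loc-5 2·7=14, Ashby→Loc-5 4·19=76, Ryde→Loc-3 3·12=36, Elton→Loc-4 5·16=80. Service 306; fixed 894; total 1200.
Difference: |1015 − 1200| = 185.

Option 1 is cheaper by 185.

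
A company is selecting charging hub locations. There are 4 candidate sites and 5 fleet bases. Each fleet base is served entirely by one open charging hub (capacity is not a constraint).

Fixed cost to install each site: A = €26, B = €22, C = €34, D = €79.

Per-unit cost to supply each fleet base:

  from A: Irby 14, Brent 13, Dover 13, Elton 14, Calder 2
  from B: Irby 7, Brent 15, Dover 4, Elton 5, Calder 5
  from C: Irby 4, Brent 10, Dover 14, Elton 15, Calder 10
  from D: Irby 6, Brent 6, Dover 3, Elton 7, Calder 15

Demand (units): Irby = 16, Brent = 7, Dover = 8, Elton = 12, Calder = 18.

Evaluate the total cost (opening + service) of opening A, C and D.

Total cost: 389

Each fleet base is assigned to its cheapest site among the open ones.
{A, C, D}: Irby→C 4·16=64, Brent→D 6·7=42, Dover→D 3·8=24, Elton→D 7·12=84, Calder→A 2·18=36. Service 250; fixed 139; total 389.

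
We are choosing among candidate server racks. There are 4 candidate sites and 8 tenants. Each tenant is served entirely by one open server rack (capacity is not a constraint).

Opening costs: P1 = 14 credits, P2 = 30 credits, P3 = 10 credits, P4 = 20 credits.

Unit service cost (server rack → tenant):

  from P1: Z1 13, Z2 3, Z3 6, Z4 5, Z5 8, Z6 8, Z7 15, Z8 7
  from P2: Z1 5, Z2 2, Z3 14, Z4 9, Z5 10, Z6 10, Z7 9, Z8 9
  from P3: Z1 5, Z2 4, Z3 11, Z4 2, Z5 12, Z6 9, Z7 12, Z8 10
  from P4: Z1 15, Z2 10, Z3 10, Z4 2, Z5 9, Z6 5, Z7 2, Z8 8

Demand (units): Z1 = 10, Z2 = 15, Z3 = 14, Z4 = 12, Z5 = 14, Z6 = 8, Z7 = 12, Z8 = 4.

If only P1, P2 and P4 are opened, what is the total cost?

Total cost: 456

Each tenant is assigned to its cheapest site among the open ones.
{P1, P2, P4}: Z1→P2 5·10=50, Z2→P2 2·15=30, Z3→P1 6·14=84, Z4→P4 2·12=24, Z5→P1 8·14=112, Z6→P4 5·8=40, Z7→P4 2·12=24, Z8→P1 7·4=28. Service 392; fixed 64; total 456.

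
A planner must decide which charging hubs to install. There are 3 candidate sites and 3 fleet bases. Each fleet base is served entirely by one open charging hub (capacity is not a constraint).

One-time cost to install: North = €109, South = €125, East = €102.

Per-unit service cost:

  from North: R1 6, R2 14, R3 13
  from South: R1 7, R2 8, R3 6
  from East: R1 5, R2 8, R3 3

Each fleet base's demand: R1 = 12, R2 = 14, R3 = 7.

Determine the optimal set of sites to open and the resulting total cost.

Open East only; minimum total cost 295.

For any fixed open set, each fleet base goes to its cheapest open site; total = fixed + service.
{East}: R1→East 5·12=60, R2→East 8·14=112, R3→East 3·7=21. Service 193; fixed 102; total 295.
{South}: R1→South 7·12=84, R2→South 8·14=112, R3→South 6·7=42. Service 238; fixed 125; total 363.
{North, East}: service 193 + fixed 211 = 404
{North, South, East}: service 193 + fixed 336 = 529
No other subset beats 295.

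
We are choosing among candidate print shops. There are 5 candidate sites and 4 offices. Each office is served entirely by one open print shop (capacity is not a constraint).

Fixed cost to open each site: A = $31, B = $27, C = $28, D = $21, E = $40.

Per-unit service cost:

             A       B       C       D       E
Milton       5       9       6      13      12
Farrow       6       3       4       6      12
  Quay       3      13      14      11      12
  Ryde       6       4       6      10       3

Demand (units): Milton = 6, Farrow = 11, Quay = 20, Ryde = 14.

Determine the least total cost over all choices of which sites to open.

For any fixed open set, each office goes to its cheapest open site; total = fixed + service.
{A, B}: Milton→A 5·6=30, Farrow→B 3·11=33, Quay→A 3·20=60, Ryde→B 4·14=56. Service 179; fixed 58; total 237.
{A, B, D}: service 179 + fixed 79 = 258
{A, B, E}: service 165 + fixed 98 = 263
{A, B, C, D, E}: service 165 + fixed 147 = 312
No other subset beats 237.

Minimum total cost: 237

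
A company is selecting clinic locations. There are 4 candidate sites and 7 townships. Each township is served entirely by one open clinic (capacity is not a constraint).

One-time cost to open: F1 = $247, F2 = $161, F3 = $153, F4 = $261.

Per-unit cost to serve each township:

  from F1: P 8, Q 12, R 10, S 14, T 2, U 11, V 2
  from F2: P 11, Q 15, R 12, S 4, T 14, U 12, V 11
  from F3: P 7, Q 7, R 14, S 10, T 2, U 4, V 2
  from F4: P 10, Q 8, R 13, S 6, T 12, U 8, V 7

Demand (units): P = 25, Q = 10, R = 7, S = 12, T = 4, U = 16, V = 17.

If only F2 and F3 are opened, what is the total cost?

Each township is assigned to its cheapest site among the open ones.
{F2, F3}: P→F3 7·25=175, Q→F3 7·10=70, R→F2 12·7=84, S→F2 4·12=48, T→F3 2·4=8, U→F3 4·16=64, V→F3 2·17=34. Service 483; fixed 314; total 797.

Total cost: 797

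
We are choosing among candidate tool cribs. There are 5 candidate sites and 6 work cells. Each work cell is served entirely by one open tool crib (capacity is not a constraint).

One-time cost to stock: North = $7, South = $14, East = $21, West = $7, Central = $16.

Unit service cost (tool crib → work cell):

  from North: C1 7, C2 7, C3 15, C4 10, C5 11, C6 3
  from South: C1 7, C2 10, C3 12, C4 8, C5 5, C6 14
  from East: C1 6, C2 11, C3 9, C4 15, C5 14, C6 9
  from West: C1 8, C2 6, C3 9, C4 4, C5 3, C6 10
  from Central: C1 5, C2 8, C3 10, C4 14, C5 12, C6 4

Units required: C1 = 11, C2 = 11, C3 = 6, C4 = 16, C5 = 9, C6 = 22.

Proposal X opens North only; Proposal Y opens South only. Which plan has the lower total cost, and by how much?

Proposal X is cheaper by 178.

Proposal X: {North}: C1→North 7·11=77, C2→North 7·11=77, C3→North 15·6=90, C4→North 10·16=160, C5→North 11·9=99, C6→North 3·22=66. Service 569; fixed 7; total 576.
Proposal Y: {South}: C1→South 7·11=77, C2→South 10·11=110, C3→South 12·6=72, C4→South 8·16=128, C5→South 5·9=45, C6→South 14·22=308. Service 740; fixed 14; total 754.
Difference: |576 − 754| = 178.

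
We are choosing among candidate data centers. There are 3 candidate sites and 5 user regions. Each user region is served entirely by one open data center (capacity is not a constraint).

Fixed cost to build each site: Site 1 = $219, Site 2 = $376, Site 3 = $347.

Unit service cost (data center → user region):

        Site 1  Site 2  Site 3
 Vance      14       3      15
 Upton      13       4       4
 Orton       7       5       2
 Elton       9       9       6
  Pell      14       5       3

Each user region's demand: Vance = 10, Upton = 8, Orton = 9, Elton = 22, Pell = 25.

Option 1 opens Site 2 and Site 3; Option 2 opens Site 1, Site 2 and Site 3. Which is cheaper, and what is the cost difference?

Option 1: {Site 2, Site 3}: Vance→Site 2 3·10=30, Upton→Site 2 4·8=32, Orton→Site 3 2·9=18, Elton→Site 3 6·22=132, Pell→Site 3 3·25=75. Service 287; fixed 723; total 1010.
Option 2: {Site 1, Site 2, Site 3}: Vance→Site 2 3·10=30, Upton→Site 2 4·8=32, Orton→Site 3 2·9=18, Elton→Site 3 6·22=132, Pell→Site 3 3·25=75. Service 287; fixed 942; total 1229.
Difference: |1010 − 1229| = 219.

Option 1 is cheaper by 219.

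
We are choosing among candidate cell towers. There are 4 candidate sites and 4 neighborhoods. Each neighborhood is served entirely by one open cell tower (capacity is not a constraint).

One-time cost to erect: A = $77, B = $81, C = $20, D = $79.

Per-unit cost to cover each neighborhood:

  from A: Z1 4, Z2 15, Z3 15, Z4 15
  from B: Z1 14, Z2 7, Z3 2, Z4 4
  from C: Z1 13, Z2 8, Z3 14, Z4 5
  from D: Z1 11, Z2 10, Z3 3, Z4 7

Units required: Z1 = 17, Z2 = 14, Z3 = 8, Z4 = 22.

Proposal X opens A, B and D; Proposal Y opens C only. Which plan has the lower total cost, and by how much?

Proposal X: {A, B, D}: Z1→A 4·17=68, Z2→B 7·14=98, Z3→B 2·8=16, Z4→B 4·22=88. Service 270; fixed 237; total 507.
Proposal Y: {C}: Z1→C 13·17=221, Z2→C 8·14=112, Z3→C 14·8=112, Z4→C 5·22=110. Service 555; fixed 20; total 575.
Difference: |507 − 575| = 68.

Proposal X is cheaper by 68.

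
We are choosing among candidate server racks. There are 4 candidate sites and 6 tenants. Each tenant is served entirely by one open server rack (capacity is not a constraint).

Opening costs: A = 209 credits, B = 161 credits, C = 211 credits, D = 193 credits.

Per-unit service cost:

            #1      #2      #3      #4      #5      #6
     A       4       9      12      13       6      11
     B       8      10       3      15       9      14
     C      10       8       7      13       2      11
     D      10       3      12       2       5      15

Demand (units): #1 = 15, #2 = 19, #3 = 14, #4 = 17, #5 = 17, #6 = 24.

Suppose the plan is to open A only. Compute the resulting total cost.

Total cost: 1195

Each tenant is assigned to its cheapest site among the open ones.
{A}: #1→A 4·15=60, #2→A 9·19=171, #3→A 12·14=168, #4→A 13·17=221, #5→A 6·17=102, #6→A 11·24=264. Service 986; fixed 209; total 1195.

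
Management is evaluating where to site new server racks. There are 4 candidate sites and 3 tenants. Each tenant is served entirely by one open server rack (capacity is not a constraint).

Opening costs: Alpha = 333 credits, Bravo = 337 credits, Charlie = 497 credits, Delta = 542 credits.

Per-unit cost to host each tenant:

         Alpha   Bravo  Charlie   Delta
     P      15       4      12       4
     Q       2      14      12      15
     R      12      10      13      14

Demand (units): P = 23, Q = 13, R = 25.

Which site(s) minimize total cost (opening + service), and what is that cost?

Open Bravo only; minimum total cost 861.

For any fixed open set, each tenant goes to its cheapest open site; total = fixed + service.
{Bravo}: P→Bravo 4·23=92, Q→Bravo 14·13=182, R→Bravo 10·25=250. Service 524; fixed 337; total 861.
{Alpha}: P→Alpha 15·23=345, Q→Alpha 2·13=26, R→Alpha 12·25=300. Service 671; fixed 333; total 1004.
{Alpha, Bravo}: service 368 + fixed 670 = 1038
{Alpha, Bravo, Charlie, Delta}: service 368 + fixed 1709 = 2077
(All 15 nonempty subsets were checked; Bravo only is lowest.)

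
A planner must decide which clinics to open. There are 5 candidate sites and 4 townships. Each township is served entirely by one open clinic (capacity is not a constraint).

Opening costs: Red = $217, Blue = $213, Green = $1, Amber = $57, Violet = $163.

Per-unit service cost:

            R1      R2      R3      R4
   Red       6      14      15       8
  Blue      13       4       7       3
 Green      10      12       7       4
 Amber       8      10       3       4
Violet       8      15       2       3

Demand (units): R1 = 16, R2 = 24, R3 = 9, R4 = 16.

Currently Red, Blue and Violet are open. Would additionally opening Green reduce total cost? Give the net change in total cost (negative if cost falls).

No — net change +1 (cost rises by 1).

Current service cost with {Red, Blue, Violet}: 258.
Adding Green: each township re-picks its cheapest; new service cost 258, saving 0.
Extra fixed cost: 1. Net change = 1 − 0 = 1.
(Totals: 851 → 852.)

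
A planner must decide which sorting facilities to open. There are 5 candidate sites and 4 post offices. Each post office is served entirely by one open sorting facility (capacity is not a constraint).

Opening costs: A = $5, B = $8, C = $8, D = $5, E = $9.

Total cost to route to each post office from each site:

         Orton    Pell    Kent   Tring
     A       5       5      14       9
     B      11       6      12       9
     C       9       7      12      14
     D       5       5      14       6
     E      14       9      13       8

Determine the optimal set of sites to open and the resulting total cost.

Open D only; minimum total cost 35.

For any fixed open set, each post office goes to its cheapest open site; total = fixed + service.
{D}: Orton→D 5, Pell→D 5, Kent→D 14, Tring→D 6. Service 30; fixed 5; total 35.
{A}: service 33 + fixed 5 = 38
{A, D}: service 30 + fixed 10 = 40
{A, B, C, D, E}: service 28 + fixed 35 = 63
No other subset beats 35.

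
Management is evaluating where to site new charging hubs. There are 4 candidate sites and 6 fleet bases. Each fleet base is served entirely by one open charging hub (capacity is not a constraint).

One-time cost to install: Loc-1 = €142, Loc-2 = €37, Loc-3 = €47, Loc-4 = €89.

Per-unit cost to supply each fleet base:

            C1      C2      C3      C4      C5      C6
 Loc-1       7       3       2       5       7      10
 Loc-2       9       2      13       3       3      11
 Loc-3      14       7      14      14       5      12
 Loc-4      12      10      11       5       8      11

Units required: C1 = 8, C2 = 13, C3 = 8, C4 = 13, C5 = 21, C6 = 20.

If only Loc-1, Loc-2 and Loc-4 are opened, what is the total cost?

Each fleet base is assigned to its cheapest site among the open ones.
{Loc-1, Loc-2, Loc-4}: C1→Loc-1 7·8=56, C2→Loc-2 2·13=26, C3→Loc-1 2·8=16, C4→Loc-2 3·13=39, C5→Loc-2 3·21=63, C6→Loc-1 10·20=200. Service 400; fixed 268; total 668.

Total cost: 668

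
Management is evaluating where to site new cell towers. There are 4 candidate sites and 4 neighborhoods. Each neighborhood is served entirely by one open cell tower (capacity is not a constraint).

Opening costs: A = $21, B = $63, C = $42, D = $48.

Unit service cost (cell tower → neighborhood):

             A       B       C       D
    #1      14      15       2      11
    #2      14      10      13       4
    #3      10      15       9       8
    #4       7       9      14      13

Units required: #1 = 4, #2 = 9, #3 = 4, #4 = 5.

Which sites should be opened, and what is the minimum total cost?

Open A and D; minimum total cost 216.

For any fixed open set, each neighborhood goes to its cheapest open site; total = fixed + service.
{A, D}: #1→D 11·4=44, #2→D 4·9=36, #3→D 8·4=32, #4→A 7·5=35. Service 147; fixed 69; total 216.
{A, C, D}: #1→C 2·4=8, #2→D 4·9=36, #3→D 8·4=32, #4→A 7·5=35. Service 111; fixed 111; total 222.
{D}: service 177 + fixed 48 = 225
{A, B, C, D}: service 111 + fixed 174 = 285
No other subset beats 216.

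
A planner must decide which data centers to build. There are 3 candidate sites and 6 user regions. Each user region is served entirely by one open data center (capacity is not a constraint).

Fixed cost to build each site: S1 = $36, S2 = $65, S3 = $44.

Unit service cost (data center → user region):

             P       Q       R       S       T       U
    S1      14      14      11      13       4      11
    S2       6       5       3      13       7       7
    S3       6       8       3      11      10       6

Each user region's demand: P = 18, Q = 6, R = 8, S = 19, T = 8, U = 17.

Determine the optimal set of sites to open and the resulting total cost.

For any fixed open set, each user region goes to its cheapest open site; total = fixed + service.
{S1, S3}: P→S3 6·18=108, Q→S3 8·6=48, R→S3 3·8=24, S→S3 11·19=209, T→S1 4·8=32, U→S3 6·17=102. Service 523; fixed 80; total 603.
{S3}: P→S3 6·18=108, Q→S3 8·6=48, R→S3 3·8=24, S→S3 11·19=209, T→S3 10·8=80, U→S3 6·17=102. Service 571; fixed 44; total 615.
{S2, S3}: P→S2 6·18=108, Q→S2 5·6=30, R→S2 3·8=24, S→S3 11·19=209, T→S2 7·8=56, U→S3 6·17=102. Service 529; fixed 109; total 638.
{S1, S2, S3}: service 505 + fixed 145 = 650
No other subset beats 603.

Open S1 and S3; minimum total cost 603.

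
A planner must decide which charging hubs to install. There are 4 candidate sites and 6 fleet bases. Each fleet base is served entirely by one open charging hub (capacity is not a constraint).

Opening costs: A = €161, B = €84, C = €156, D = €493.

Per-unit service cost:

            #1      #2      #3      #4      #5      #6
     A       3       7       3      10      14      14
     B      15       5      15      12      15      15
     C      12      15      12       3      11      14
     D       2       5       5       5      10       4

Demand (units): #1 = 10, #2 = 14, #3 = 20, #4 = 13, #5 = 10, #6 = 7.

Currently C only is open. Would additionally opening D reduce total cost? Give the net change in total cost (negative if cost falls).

Current service cost with {C}: 817.
Adding D: each fleet base re-picks its cheapest; new service cost 357, saving 460.
Extra fixed cost: 493. Net change = 493 − 460 = 33.
(Totals: 973 → 1006.)

No — net change +33 (cost rises by 33).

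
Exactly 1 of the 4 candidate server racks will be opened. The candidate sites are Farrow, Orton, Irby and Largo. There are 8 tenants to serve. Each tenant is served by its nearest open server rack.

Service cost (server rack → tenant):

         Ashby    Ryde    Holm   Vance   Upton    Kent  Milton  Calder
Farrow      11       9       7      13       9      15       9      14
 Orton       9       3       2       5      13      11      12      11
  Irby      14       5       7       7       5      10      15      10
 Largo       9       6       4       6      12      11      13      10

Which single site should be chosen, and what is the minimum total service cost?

With exactly 1 open, each tenant uses its cheapest among the chosen.
{Orton}: Ashby→Orton 9, Ryde→Orton 3, Holm→Orton 2, Vance→Orton 5, Upton→Orton 13, Kent→Orton 11, Milton→Orton 12, Calder→Orton 11. Service cost 66.
{Largo}: service cost 71
{Irby}: service cost 73
Among all 4 size-1 choices, {Orton} is lowest.

Choose Orton only; total service cost 66.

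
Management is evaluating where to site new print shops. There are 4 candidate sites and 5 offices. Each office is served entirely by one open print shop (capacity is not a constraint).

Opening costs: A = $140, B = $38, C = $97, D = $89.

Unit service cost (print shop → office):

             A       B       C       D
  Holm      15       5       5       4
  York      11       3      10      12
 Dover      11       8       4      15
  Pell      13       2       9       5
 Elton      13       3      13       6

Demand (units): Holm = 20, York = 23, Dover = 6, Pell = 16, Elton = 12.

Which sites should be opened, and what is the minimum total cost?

For any fixed open set, each office goes to its cheapest open site; total = fixed + service.
{B}: Holm→B 5·20=100, York→B 3·23=69, Dover→B 8·6=48, Pell→B 2·16=32, Elton→B 3·12=36. Service 285; fixed 38; total 323.
{B, D}: service 265 + fixed 127 = 392
{B, C}: service 261 + fixed 135 = 396
{A, B, C, D}: service 241 + fixed 364 = 605
No other subset beats 323.

Open B only; minimum total cost 323.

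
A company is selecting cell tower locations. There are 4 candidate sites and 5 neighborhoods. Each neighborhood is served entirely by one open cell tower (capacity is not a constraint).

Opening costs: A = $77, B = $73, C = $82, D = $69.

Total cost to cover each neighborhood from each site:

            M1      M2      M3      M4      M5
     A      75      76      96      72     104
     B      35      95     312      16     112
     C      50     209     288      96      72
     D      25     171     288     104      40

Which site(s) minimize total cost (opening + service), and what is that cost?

Open A and D; minimum total cost 455.

For any fixed open set, each neighborhood goes to its cheapest open site; total = fixed + service.
{A, D}: M1→D 25, M2→A 76, M3→A 96, M4→A 72, M5→D 40. Service 309; fixed 146; total 455.
{A, B, D}: M1→D 25, M2→A 76, M3→A 96, M4→B 16, M5→D 40. Service 253; fixed 219; total 472.
{A, B}: service 327 + fixed 150 = 477
{A, B, C, D}: M1→D 25, M2→A 76, M3→A 96, M4→B 16, M5→D 40. Service 253; fixed 301; total 554.
(All 15 nonempty subsets were checked; A and D is lowest.)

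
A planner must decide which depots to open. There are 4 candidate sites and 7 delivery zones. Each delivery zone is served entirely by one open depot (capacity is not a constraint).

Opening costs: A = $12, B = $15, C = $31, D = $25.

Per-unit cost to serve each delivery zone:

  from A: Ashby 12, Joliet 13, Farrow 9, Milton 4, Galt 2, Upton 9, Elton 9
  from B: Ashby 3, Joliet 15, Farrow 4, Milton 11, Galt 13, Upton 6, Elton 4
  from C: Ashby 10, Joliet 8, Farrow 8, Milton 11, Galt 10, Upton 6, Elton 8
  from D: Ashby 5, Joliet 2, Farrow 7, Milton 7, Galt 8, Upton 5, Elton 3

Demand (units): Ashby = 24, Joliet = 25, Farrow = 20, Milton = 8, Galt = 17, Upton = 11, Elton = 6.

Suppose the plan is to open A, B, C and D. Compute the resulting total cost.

Each delivery zone is assigned to its cheapest site among the open ones.
{A, B, C, D}: Ashby→B 3·24=72, Joliet→D 2·25=50, Farrow→B 4·20=80, Milton→A 4·8=32, Galt→A 2·17=34, Upton→D 5·11=55, Elton→D 3·6=18. Service 341; fixed 83; total 424.

Total cost: 424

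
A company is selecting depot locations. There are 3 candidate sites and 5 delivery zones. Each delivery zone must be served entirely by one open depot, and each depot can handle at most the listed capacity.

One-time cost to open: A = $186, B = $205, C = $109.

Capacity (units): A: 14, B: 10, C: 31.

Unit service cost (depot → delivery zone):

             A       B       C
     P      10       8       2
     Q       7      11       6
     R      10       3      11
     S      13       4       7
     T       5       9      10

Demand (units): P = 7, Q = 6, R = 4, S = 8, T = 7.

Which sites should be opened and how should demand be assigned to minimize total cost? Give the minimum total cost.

Minimum total cost: 476

Open {A, C}: P→C 2·7=14, Q→C 6·6=36, R→A 10·4=40, S→C 7·8=56, T→A 5·7=35.
Loads: A carries 11/14, C carries 21/31. Service 181; fixed 295; total 476.
Next best feasible plan costs 480.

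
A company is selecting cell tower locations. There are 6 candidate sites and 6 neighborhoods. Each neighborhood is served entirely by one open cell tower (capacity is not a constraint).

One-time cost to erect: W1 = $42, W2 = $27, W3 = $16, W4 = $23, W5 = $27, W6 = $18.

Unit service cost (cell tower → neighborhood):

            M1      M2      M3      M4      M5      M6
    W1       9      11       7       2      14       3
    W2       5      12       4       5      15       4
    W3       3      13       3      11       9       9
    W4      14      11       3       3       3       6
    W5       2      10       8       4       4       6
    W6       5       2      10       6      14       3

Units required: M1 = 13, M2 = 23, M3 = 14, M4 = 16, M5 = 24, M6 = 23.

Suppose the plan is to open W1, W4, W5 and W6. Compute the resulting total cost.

Each neighborhood is assigned to its cheapest site among the open ones.
{W1, W4, W5, W6}: M1→W5 2·13=26, M2→W6 2·23=46, M3→W4 3·14=42, M4→W1 2·16=32, M5→W4 3·24=72, M6→W1 3·23=69. Service 287; fixed 110; total 397.

Total cost: 397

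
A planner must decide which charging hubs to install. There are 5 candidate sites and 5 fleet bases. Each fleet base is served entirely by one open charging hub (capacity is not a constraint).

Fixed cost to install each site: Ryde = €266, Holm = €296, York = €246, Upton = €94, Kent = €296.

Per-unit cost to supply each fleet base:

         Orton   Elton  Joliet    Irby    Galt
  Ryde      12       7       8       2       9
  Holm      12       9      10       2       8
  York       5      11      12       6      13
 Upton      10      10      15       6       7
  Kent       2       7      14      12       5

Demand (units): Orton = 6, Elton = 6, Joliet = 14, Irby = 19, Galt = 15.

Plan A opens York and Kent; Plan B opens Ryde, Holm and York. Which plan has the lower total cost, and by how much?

Plan A: {York, Kent}: Orton→Kent 2·6=12, Elton→Kent 7·6=42, Joliet→York 12·14=168, Irby→York 6·19=114, Galt→Kent 5·15=75. Service 411; fixed 542; total 953.
Plan B: {Ryde, Holm, York}: Orton→York 5·6=30, Elton→Ryde 7·6=42, Joliet→Ryde 8·14=112, Irby→Ryde 2·19=38, Galt→Holm 8·15=120. Service 342; fixed 808; total 1150.
Difference: |953 − 1150| = 197.

Plan A is cheaper by 197.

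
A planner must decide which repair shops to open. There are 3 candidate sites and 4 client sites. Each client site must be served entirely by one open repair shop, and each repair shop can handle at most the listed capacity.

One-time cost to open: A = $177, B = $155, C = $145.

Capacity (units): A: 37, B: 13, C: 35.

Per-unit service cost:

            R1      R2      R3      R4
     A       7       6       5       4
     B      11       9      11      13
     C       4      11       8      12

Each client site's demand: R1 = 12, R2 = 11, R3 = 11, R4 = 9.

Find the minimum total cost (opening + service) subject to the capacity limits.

Open {A, C}: R1→C 4·12=48, R2→A 6·11=66, R3→A 5·11=55, R4→A 4·9=36.
Loads: A carries 31/37, C carries 12/35. Service 205; fixed 322; total 527.
Next best feasible plan costs 560.

Minimum total cost: 527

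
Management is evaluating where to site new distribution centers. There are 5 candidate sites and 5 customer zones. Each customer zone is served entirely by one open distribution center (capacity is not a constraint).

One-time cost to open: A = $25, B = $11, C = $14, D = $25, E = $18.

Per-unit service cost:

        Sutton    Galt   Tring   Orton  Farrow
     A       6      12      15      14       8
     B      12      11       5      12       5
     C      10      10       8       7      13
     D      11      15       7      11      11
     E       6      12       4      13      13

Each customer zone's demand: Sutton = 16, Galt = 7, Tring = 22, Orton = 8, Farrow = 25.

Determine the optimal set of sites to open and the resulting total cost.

Open B, C and E; minimum total cost 478.

For any fixed open set, each customer zone goes to its cheapest open site; total = fixed + service.
{B, C, E}: Sutton→E 6·16=96, Galt→C 10·7=70, Tring→E 4·22=88, Orton→C 7·8=56, Farrow→B 5·25=125. Service 435; fixed 43; total 478.
{A, B, C, E}: service 435 + fixed 68 = 503
{B, C, D, E}: Sutton→E 6·16=96, Galt→C 10·7=70, Tring→E 4·22=88, Orton→C 7·8=56, Farrow→B 5·25=125. Service 435; fixed 68; total 503.
{A, B, C, D, E}: Sutton→A 6·16=96, Galt→C 10·7=70, Tring→E 4·22=88, Orton→C 7·8=56, Farrow→B 5·25=125. Service 435; fixed 93; total 528.
No other subset beats 478.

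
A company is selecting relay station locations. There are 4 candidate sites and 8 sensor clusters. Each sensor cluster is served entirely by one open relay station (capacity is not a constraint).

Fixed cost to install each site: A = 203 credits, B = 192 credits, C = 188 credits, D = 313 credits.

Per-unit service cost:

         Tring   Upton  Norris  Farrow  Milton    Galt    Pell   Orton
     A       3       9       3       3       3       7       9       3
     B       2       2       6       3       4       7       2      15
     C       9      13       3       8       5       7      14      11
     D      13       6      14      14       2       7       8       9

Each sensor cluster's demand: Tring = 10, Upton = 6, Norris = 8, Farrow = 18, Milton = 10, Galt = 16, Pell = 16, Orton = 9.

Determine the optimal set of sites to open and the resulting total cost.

Open B only; minimum total cost 645.

For any fixed open set, each sensor cluster goes to its cheapest open site; total = fixed + service.
{B}: Tring→B 2·10=20, Upton→B 2·6=12, Norris→B 6·8=48, Farrow→B 3·18=54, Milton→B 4·10=40, Galt→B 7·16=112, Pell→B 2·16=32, Orton→B 15·9=135. Service 453; fixed 192; total 645.
{A}: Tring→A 3·10=30, Upton→A 9·6=54, Norris→A 3·8=24, Farrow→A 3·18=54, Milton→A 3·10=30, Galt→A 7·16=112, Pell→A 9·16=144, Orton→A 3·9=27. Service 475; fixed 203; total 678.
{A, B}: Tring→B 2·10=20, Upton→B 2·6=12, Norris→A 3·8=24, Farrow→A 3·18=54, Milton→A 3·10=30, Galt→A 7·16=112, Pell→B 2·16=32, Orton→A 3·9=27. Service 311; fixed 395; total 706.
{A, B, C, D}: service 301 + fixed 896 = 1197
(All 15 nonempty subsets were checked; B only is lowest.)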